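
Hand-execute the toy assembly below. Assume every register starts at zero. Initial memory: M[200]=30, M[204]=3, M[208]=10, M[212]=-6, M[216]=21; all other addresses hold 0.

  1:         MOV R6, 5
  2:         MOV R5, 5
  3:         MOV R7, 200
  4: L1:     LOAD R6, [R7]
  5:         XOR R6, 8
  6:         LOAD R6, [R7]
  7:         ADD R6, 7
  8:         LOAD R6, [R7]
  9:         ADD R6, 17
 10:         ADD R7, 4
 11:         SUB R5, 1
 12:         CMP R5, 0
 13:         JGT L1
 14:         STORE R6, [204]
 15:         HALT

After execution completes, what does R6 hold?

R6=5
R5=5
R7=200
R6=M[200]=30
R6=30^8=22
R6=M[200]=30
R6=30+7=37
R6=M[200]=30
R6=30+17=47
R7=200+4=204
R5=5-1=4
CMP R5, 0  (cmp 4,0)
JGT L1: taken
R6=M[204]=3
R6=3^8=11
R6=M[204]=3
R6=3+7=10
R6=M[204]=3
R6=3+17=20
R7=204+4=208
R5=4-1=3
CMP R5, 0  (cmp 3,0)
JGT L1: taken
R6=M[208]=10
R6=10^8=2
R6=M[208]=10
R6=10+7=17
R6=M[208]=10
R6=10+17=27
R7=208+4=212
R5=3-1=2
CMP R5, 0  (cmp 2,0)
JGT L1: taken
R6=M[212]=-6
R6=(-6)^8=-14
R6=M[212]=-6
R6=(-6)+7=1
R6=M[212]=-6
R6=(-6)+17=11
R7=212+4=216
R5=2-1=1
CMP R5, 0  (cmp 1,0)
JGT L1: taken
R6=M[216]=21
R6=21^8=29
R6=M[216]=21
R6=21+7=28
R6=M[216]=21
R6=21+17=38
R7=216+4=220
R5=1-1=0
CMP R5, 0  (cmp 0,0)
JGT L1: not taken
STORE R6, [204] → M[204]=38
halt.

38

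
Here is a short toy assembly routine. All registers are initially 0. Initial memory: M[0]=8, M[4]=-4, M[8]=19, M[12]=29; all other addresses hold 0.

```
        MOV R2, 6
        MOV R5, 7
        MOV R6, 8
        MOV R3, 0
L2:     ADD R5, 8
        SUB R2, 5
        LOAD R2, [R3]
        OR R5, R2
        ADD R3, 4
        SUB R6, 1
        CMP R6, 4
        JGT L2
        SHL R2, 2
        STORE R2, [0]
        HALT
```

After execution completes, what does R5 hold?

R2=6
R5=7
R6=8
R3=0
R5=7+8=15
R2=6-5=1
R2=M[0]=8
R5=15|8=15
R3=0+4=4
R6=8-1=7
CMP R6, 4  (cmp 7,4)
JGT L2: taken
R5=15+8=23
R2=8-5=3
R2=M[4]=-4
R5=23|(-4)=-1
R3=4+4=8
R6=7-1=6
CMP R6, 4  (cmp 6,4)
JGT L2: taken
R5=(-1)+8=7
R2=(-4)-5=-9
R2=M[8]=19
R5=7|19=23
R3=8+4=12
R6=6-1=5
CMP R6, 4  (cmp 5,4)
JGT L2: taken
R5=23+8=31
R2=19-5=14
R2=M[12]=29
R5=31|29=31
R3=12+4=16
R6=5-1=4
CMP R6, 4  (cmp 4,4)
JGT L2: not taken
R2=29<<2=116
STORE R2, [0] → M[0]=116
halt.

31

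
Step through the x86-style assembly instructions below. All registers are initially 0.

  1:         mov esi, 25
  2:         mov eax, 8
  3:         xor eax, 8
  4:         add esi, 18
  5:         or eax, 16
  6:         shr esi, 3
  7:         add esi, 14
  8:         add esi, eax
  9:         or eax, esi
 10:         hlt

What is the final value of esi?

35

after mov esi, 25: esi=25
after mov eax, 8: eax=8
after xor eax, 8: eax=8^8=0
after add esi, 18: esi=25+18=43
after or eax, 16: eax=0|16=16
after shr esi, 3: esi=43>>3=5
after add esi, 14: esi=5+14=19
after add esi, eax: esi=19+16=35
after or eax, esi: eax=16|35=51
halt.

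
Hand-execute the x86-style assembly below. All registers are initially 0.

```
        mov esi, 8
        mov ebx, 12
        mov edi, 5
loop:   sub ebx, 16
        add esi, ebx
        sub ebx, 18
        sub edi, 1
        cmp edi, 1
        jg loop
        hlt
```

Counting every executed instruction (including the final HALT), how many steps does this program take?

28

mov esi, 8 → esi=8
mov ebx, 12 → ebx=12
mov edi, 5 → edi=5
sub ebx, 16 → ebx=12-16=-4
add esi, ebx → esi=8+(-4)=4
sub ebx, 18 → ebx=(-4)-18=-22
sub edi, 1 → edi=5-1=4
cmp edi, 1  (cmp 4,1)
jg loop: taken
sub ebx, 16 → ebx=(-22)-16=-38
add esi, ebx → esi=4+(-38)=-34
sub ebx, 18 → ebx=(-38)-18=-56
sub edi, 1 → edi=4-1=3
cmp edi, 1  (cmp 3,1)
jg loop: taken
sub ebx, 16 → ebx=(-56)-16=-72
add esi, ebx → esi=(-34)+(-72)=-106
sub ebx, 18 → ebx=(-72)-18=-90
sub edi, 1 → edi=3-1=2
cmp edi, 1  (cmp 2,1)
jg loop: taken
sub ebx, 16 → ebx=(-90)-16=-106
add esi, ebx → esi=(-106)+(-106)=-212
sub ebx, 18 → ebx=(-106)-18=-124
sub edi, 1 → edi=2-1=1
cmp edi, 1  (cmp 1,1)
jg loop: not taken
halt.
Total executed instructions: 28.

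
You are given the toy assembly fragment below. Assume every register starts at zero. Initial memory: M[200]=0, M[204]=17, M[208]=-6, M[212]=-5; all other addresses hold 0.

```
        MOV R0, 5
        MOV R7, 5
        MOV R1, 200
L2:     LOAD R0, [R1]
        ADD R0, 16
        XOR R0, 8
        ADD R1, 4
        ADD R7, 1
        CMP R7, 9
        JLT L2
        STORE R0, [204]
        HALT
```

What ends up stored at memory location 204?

R0=5
R7=5
R1=200
R0=M[200]=0
R0=0+16=16
R0=16^8=24
R1=200+4=204
R7=5+1=6
CMP R7, 9  (cmp 6,9)
JLT L2: taken
R0=M[204]=17
R0=17+16=33
R0=33^8=41
R1=204+4=208
R7=6+1=7
CMP R7, 9  (cmp 7,9)
JLT L2: taken
R0=M[208]=-6
R0=(-6)+16=10
R0=10^8=2
R1=208+4=212
R7=7+1=8
CMP R7, 9  (cmp 8,9)
JLT L2: taken
R0=M[212]=-5
R0=(-5)+16=11
R0=11^8=3
R1=212+4=216
R7=8+1=9
CMP R7, 9  (cmp 9,9)
JLT L2: not taken
STORE R0, [204] → M[204]=3
halt.

3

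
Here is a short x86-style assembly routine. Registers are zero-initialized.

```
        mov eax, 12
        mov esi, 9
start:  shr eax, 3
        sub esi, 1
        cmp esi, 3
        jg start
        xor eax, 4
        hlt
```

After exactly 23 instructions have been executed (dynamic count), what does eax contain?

mov eax, 12 → eax=12
mov esi, 9 → esi=9
shr eax, 3 → eax=12>>3=1
sub esi, 1 → esi=9-1=8
cmp esi, 3  (cmp 8,3)
jg start: taken
shr eax, 3 → eax=1>>3=0
sub esi, 1 → esi=8-1=7
cmp esi, 3  (cmp 7,3)
jg start: taken
shr eax, 3 → eax=0>>3=0
sub esi, 1 → esi=7-1=6
cmp esi, 3  (cmp 6,3)
jg start: taken
shr eax, 3 → eax=0>>3=0
sub esi, 1 → esi=6-1=5
cmp esi, 3  (cmp 5,3)
jg start: taken
shr eax, 3 → eax=0>>3=0
sub esi, 1 → esi=5-1=4
cmp esi, 3  (cmp 4,3)
jg start: taken
shr eax, 3 → eax=0>>3=0
After step 23: eax = 0.

0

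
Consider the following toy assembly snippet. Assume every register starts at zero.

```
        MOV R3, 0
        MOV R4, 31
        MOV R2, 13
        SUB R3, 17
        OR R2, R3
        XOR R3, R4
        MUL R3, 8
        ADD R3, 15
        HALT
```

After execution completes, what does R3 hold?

-113

after MOV R3, 0: R3=0
after MOV R4, 31: R4=31
after MOV R2, 13: R2=13
after SUB R3, 17: R3=0-17=-17
after OR R2, R3: R2=13|(-17)=-17
after XOR R3, R4: R3=(-17)^31=-16
after MUL R3, 8: R3=(-16)*8=-128
after ADD R3, 15: R3=(-128)+15=-113
halt.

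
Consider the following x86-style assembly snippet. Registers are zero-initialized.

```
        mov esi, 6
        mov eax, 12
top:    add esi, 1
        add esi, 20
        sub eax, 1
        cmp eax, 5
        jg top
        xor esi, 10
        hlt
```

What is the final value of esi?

esi=6
eax=12
esi=6+1=7
esi=7+20=27
eax=12-1=11
cmp eax, 5  (cmp 11,5)
jg top: taken
esi=27+1=28
esi=28+20=48
eax=11-1=10
cmp eax, 5  (cmp 10,5)
jg top: taken
esi=48+1=49
esi=49+20=69
eax=10-1=9
cmp eax, 5  (cmp 9,5)
jg top: taken
esi=69+1=70
esi=70+20=90
eax=9-1=8
cmp eax, 5  (cmp 8,5)
jg top: taken
esi=90+1=91
esi=91+20=111
eax=8-1=7
cmp eax, 5  (cmp 7,5)
jg top: taken
esi=111+1=112
esi=112+20=132
eax=7-1=6
cmp eax, 5  (cmp 6,5)
jg top: taken
esi=132+1=133
esi=133+20=153
eax=6-1=5
cmp eax, 5  (cmp 5,5)
jg top: not taken
esi=153^10=147
halt.

147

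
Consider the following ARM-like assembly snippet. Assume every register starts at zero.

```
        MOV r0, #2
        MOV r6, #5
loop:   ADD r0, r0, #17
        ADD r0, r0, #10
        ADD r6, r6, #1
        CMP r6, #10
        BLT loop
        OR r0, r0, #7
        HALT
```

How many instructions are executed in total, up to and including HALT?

after MOV r0, #2: r0=2
after MOV r6, #5: r6=5
after ADD r0, r0, #17: r0=2+17=19
after ADD r0, r0, #10: r0=19+10=29
after ADD r6, r6, #1: r6=5+1=6
CMP r6, #10  (cmp 6,10)
BLT loop: taken
after ADD r0, r0, #17: r0=29+17=46
after ADD r0, r0, #10: r0=46+10=56
after ADD r6, r6, #1: r6=6+1=7
CMP r6, #10  (cmp 7,10)
BLT loop: taken
after ADD r0, r0, #17: r0=56+17=73
after ADD r0, r0, #10: r0=73+10=83
after ADD r6, r6, #1: r6=7+1=8
CMP r6, #10  (cmp 8,10)
BLT loop: taken
after ADD r0, r0, #17: r0=83+17=100
after ADD r0, r0, #10: r0=100+10=110
after ADD r6, r6, #1: r6=8+1=9
CMP r6, #10  (cmp 9,10)
BLT loop: taken
after ADD r0, r0, #17: r0=110+17=127
after ADD r0, r0, #10: r0=127+10=137
after ADD r6, r6, #1: r6=9+1=10
CMP r6, #10  (cmp 10,10)
BLT loop: not taken
after OR r0, r0, #7: r0=137|7=143
halt.
Total executed instructions: 29.

29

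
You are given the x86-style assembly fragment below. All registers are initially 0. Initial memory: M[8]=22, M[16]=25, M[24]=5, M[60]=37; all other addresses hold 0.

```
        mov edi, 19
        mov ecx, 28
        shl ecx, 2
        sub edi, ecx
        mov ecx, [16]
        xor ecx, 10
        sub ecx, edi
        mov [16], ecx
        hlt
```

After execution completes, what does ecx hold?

edi=19
ecx=28
ecx=28<<2=112
edi=19-112=-93
ecx=M[16]=25
ecx=25^10=19
ecx=19-(-93)=112
mov [16], ecx → M[16]=112
halt.

112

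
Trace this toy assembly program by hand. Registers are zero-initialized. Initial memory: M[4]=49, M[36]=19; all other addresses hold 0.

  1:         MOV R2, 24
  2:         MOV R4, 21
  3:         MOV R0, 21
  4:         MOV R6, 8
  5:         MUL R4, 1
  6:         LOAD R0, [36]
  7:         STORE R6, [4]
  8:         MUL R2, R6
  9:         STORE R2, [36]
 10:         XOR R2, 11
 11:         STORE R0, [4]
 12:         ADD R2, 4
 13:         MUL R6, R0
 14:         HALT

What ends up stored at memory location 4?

R2=24
R4=21
R0=21
R6=8
R4=21*1=21
R0=M[36]=19
STORE R6, [4] → M[4]=8
R2=24*8=192
STORE R2, [36] → M[36]=192
R2=192^11=203
STORE R0, [4] → M[4]=19
R2=203+4=207
R6=8*19=152
halt.

19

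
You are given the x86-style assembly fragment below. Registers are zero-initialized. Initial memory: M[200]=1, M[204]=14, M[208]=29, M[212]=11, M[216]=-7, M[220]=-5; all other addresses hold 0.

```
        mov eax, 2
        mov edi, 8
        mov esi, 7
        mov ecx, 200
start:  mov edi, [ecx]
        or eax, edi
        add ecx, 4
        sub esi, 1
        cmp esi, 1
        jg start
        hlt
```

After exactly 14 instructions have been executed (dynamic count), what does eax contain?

eax=2
edi=8
esi=7
ecx=200
edi=M[200]=1
eax=2|1=3
ecx=200+4=204
esi=7-1=6
cmp esi, 1  (cmp 6,1)
jg start: taken
edi=M[204]=14
eax=3|14=15
ecx=204+4=208
esi=6-1=5
After step 14: eax = 15.

15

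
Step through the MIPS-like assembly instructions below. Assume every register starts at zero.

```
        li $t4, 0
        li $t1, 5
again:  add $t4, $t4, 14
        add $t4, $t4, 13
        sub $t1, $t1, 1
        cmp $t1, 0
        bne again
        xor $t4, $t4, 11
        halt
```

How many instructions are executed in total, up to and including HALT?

$t4=0
$t1=5
$t4=0+14=14
$t4=14+13=27
$t1=5-1=4
cmp $t1, 0  (cmp 4,0)
bne again: taken
$t4=27+14=41
$t4=41+13=54
$t1=4-1=3
cmp $t1, 0  (cmp 3,0)
bne again: taken
$t4=54+14=68
$t4=68+13=81
$t1=3-1=2
cmp $t1, 0  (cmp 2,0)
bne again: taken
$t4=81+14=95
$t4=95+13=108
$t1=2-1=1
cmp $t1, 0  (cmp 1,0)
bne again: taken
$t4=108+14=122
$t4=122+13=135
$t1=1-1=0
cmp $t1, 0  (cmp 0,0)
bne again: not taken
$t4=135^11=140
halt.
Total executed instructions: 29.

29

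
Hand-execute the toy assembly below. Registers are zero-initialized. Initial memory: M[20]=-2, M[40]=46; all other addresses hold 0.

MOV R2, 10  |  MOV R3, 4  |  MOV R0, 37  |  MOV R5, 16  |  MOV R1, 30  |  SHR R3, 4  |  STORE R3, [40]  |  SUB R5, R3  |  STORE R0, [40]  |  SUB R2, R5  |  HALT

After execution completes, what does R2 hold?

-6

after MOV R2, 10: R2=10
after MOV R3, 4: R3=4
after MOV R0, 37: R0=37
after MOV R5, 16: R5=16
after MOV R1, 30: R1=30
after SHR R3, 4: R3=4>>4=0
STORE R3, [40] → M[40]=0
after SUB R5, R3: R5=16-0=16
STORE R0, [40] → M[40]=37
after SUB R2, R5: R2=10-16=-6
halt.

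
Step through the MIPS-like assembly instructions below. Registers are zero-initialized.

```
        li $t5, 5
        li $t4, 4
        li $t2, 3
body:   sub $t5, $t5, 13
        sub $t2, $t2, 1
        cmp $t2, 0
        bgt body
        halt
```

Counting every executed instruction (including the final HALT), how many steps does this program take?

16

after li $t5, 5: $t5=5
after li $t4, 4: $t4=4
after li $t2, 3: $t2=3
after sub $t5, $t5, 13: $t5=5-13=-8
after sub $t2, $t2, 1: $t2=3-1=2
cmp $t2, 0  (cmp 2,0)
bgt body: taken
after sub $t5, $t5, 13: $t5=(-8)-13=-21
after sub $t2, $t2, 1: $t2=2-1=1
cmp $t2, 0  (cmp 1,0)
bgt body: taken
after sub $t5, $t5, 13: $t5=(-21)-13=-34
after sub $t2, $t2, 1: $t2=1-1=0
cmp $t2, 0  (cmp 0,0)
bgt body: not taken
halt.
Total executed instructions: 16.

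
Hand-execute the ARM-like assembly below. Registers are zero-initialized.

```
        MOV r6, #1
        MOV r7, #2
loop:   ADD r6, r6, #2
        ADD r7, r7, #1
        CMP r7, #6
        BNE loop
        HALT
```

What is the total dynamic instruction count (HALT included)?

after MOV r6, #1: r6=1
after MOV r7, #2: r7=2
after ADD r6, r6, #2: r6=1+2=3
after ADD r7, r7, #1: r7=2+1=3
CMP r7, #6  (cmp 3,6)
BNE loop: taken
after ADD r6, r6, #2: r6=3+2=5
after ADD r7, r7, #1: r7=3+1=4
CMP r7, #6  (cmp 4,6)
BNE loop: taken
after ADD r6, r6, #2: r6=5+2=7
after ADD r7, r7, #1: r7=4+1=5
CMP r7, #6  (cmp 5,6)
BNE loop: taken
after ADD r6, r6, #2: r6=7+2=9
after ADD r7, r7, #1: r7=5+1=6
CMP r7, #6  (cmp 6,6)
BNE loop: not taken
halt.
Total executed instructions: 19.

19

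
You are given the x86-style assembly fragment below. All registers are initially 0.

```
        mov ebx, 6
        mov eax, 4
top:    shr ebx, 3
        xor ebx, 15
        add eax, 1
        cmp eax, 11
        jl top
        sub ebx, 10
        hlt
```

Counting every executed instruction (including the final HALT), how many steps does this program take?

39

after mov ebx, 6: ebx=6
after mov eax, 4: eax=4
after shr ebx, 3: ebx=6>>3=0
after xor ebx, 15: ebx=0^15=15
after add eax, 1: eax=4+1=5
cmp eax, 11  (cmp 5,11)
jl top: taken
after shr ebx, 3: ebx=15>>3=1
after xor ebx, 15: ebx=1^15=14
after add eax, 1: eax=5+1=6
cmp eax, 11  (cmp 6,11)
jl top: taken
after shr ebx, 3: ebx=14>>3=1
after xor ebx, 15: ebx=1^15=14
after add eax, 1: eax=6+1=7
cmp eax, 11  (cmp 7,11)
jl top: taken
after shr ebx, 3: ebx=14>>3=1
after xor ebx, 15: ebx=1^15=14
after add eax, 1: eax=7+1=8
cmp eax, 11  (cmp 8,11)
jl top: taken
after shr ebx, 3: ebx=14>>3=1
after xor ebx, 15: ebx=1^15=14
after add eax, 1: eax=8+1=9
cmp eax, 11  (cmp 9,11)
jl top: taken
after shr ebx, 3: ebx=14>>3=1
after xor ebx, 15: ebx=1^15=14
after add eax, 1: eax=9+1=10
cmp eax, 11  (cmp 10,11)
jl top: taken
after shr ebx, 3: ebx=14>>3=1
after xor ebx, 15: ebx=1^15=14
after add eax, 1: eax=10+1=11
cmp eax, 11  (cmp 11,11)
jl top: not taken
after sub ebx, 10: ebx=14-10=4
halt.
Total executed instructions: 39.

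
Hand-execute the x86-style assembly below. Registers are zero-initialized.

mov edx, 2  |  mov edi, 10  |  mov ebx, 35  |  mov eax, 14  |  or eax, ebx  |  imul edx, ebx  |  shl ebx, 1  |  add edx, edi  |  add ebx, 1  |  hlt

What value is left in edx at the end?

80

mov edx, 2 → edx=2
mov edi, 10 → edi=10
mov ebx, 35 → ebx=35
mov eax, 14 → eax=14
or eax, ebx → eax=14|35=47
imul edx, ebx → edx=2*35=70
shl ebx, 1 → ebx=35<<1=70
add edx, edi → edx=70+10=80
add ebx, 1 → ebx=70+1=71
halt.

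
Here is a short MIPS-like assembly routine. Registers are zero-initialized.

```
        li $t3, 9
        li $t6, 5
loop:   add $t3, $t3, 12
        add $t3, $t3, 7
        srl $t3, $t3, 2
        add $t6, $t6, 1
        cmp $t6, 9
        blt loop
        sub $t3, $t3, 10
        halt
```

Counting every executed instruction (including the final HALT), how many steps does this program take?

28

li $t3, 9 → $t3=9
li $t6, 5 → $t6=5
add $t3, $t3, 12 → $t3=9+12=21
add $t3, $t3, 7 → $t3=21+7=28
srl $t3, $t3, 2 → $t3=28>>2=7
add $t6, $t6, 1 → $t6=5+1=6
cmp $t6, 9  (cmp 6,9)
blt loop: taken
add $t3, $t3, 12 → $t3=7+12=19
add $t3, $t3, 7 → $t3=19+7=26
srl $t3, $t3, 2 → $t3=26>>2=6
add $t6, $t6, 1 → $t6=6+1=7
cmp $t6, 9  (cmp 7,9)
blt loop: taken
add $t3, $t3, 12 → $t3=6+12=18
add $t3, $t3, 7 → $t3=18+7=25
srl $t3, $t3, 2 → $t3=25>>2=6
add $t6, $t6, 1 → $t6=7+1=8
cmp $t6, 9  (cmp 8,9)
blt loop: taken
add $t3, $t3, 12 → $t3=6+12=18
add $t3, $t3, 7 → $t3=18+7=25
srl $t3, $t3, 2 → $t3=25>>2=6
add $t6, $t6, 1 → $t6=8+1=9
cmp $t6, 9  (cmp 9,9)
blt loop: not taken
sub $t3, $t3, 10 → $t3=6-10=-4
halt.
Total executed instructions: 28.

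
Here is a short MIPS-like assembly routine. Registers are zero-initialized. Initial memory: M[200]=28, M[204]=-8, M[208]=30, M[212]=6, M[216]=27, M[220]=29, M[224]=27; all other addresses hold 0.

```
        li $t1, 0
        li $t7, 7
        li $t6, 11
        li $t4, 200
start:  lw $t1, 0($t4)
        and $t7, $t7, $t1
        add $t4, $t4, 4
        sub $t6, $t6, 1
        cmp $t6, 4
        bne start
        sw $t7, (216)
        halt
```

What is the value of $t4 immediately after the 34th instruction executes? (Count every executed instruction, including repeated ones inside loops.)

$t1=0
$t7=7
$t6=11
$t4=200
$t1=M[200]=28
$t7=7&28=4
$t4=200+4=204
$t6=11-1=10
cmp $t6, 4  (cmp 10,4)
bne start: taken
$t1=M[204]=-8
$t7=4&(-8)=0
$t4=204+4=208
$t6=10-1=9
cmp $t6, 4  (cmp 9,4)
bne start: taken
$t1=M[208]=30
$t7=0&30=0
$t4=208+4=212
$t6=9-1=8
cmp $t6, 4  (cmp 8,4)
bne start: taken
$t1=M[212]=6
$t7=0&6=0
$t4=212+4=216
$t6=8-1=7
cmp $t6, 4  (cmp 7,4)
bne start: taken
$t1=M[216]=27
$t7=0&27=0
$t4=216+4=220
$t6=7-1=6
cmp $t6, 4  (cmp 6,4)
bne start: taken
After step 34: $t4 = 220.

220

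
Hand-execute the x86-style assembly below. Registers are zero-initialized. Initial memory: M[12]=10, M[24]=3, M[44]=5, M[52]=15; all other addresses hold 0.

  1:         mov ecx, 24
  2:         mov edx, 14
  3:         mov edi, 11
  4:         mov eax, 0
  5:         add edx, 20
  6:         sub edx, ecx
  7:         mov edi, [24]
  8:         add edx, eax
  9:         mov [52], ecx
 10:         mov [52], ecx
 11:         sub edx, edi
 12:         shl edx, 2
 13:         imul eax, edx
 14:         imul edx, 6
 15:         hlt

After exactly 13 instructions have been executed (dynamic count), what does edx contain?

28

ecx=24
edx=14
edi=11
eax=0
edx=14+20=34
edx=34-24=10
edi=M[24]=3
edx=10+0=10
mov [52], ecx → M[52]=24
mov [52], ecx → M[52]=24
edx=10-3=7
edx=7<<2=28
eax=0*28=0
After step 13: edx = 28.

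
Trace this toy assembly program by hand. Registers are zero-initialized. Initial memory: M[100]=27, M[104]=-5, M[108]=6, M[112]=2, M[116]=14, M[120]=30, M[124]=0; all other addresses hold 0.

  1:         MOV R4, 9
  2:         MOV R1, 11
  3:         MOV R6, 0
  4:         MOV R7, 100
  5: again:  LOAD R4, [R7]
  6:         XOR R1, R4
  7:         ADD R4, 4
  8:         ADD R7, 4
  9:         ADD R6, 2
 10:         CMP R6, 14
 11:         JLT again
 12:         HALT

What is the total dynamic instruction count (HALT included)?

after MOV R4, 9: R4=9
after MOV R1, 11: R1=11
after MOV R6, 0: R6=0
after MOV R7, 100: R7=100
after LOAD R4, [R7]: R4=M[100]=27
after XOR R1, R4: R1=11^27=16
after ADD R4, 4: R4=27+4=31
after ADD R7, 4: R7=100+4=104
after ADD R6, 2: R6=0+2=2
CMP R6, 14  (cmp 2,14)
JLT again: taken
after LOAD R4, [R7]: R4=M[104]=-5
after XOR R1, R4: R1=16^(-5)=-21
after ADD R4, 4: R4=(-5)+4=-1
after ADD R7, 4: R7=104+4=108
after ADD R6, 2: R6=2+2=4
CMP R6, 14  (cmp 4,14)
JLT again: taken
after LOAD R4, [R7]: R4=M[108]=6
after XOR R1, R4: R1=(-21)^6=-19
after ADD R4, 4: R4=6+4=10
after ADD R7, 4: R7=108+4=112
after ADD R6, 2: R6=4+2=6
CMP R6, 14  (cmp 6,14)
JLT again: taken
after LOAD R4, [R7]: R4=M[112]=2
after XOR R1, R4: R1=(-19)^2=-17
after ADD R4, 4: R4=2+4=6
after ADD R7, 4: R7=112+4=116
after ADD R6, 2: R6=6+2=8
CMP R6, 14  (cmp 8,14)
JLT again: taken
after LOAD R4, [R7]: R4=M[116]=14
after XOR R1, R4: R1=(-17)^14=-31
after ADD R4, 4: R4=14+4=18
after ADD R7, 4: R7=116+4=120
after ADD R6, 2: R6=8+2=10
CMP R6, 14  (cmp 10,14)
JLT again: taken
after LOAD R4, [R7]: R4=M[120]=30
after XOR R1, R4: R1=(-31)^30=-1
after ADD R4, 4: R4=30+4=34
after ADD R7, 4: R7=120+4=124
after ADD R6, 2: R6=10+2=12
CMP R6, 14  (cmp 12,14)
JLT again: taken
after LOAD R4, [R7]: R4=M[124]=0
after XOR R1, R4: R1=(-1)^0=-1
after ADD R4, 4: R4=0+4=4
after ADD R7, 4: R7=124+4=128
after ADD R6, 2: R6=12+2=14
CMP R6, 14  (cmp 14,14)
JLT again: not taken
halt.
Total executed instructions: 54.

54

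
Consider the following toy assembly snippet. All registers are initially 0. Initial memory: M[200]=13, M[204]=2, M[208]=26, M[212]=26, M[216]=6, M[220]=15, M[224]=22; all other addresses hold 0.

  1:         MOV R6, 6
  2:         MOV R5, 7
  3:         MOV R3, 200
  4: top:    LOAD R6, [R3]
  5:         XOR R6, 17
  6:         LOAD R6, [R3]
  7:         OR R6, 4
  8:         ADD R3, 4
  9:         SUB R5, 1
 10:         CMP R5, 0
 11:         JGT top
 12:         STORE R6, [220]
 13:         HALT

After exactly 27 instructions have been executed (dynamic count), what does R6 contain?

30

MOV R6, 6 → R6=6
MOV R5, 7 → R5=7
MOV R3, 200 → R3=200
LOAD R6, [R3] → R6=M[200]=13
XOR R6, 17 → R6=13^17=28
LOAD R6, [R3] → R6=M[200]=13
OR R6, 4 → R6=13|4=13
ADD R3, 4 → R3=200+4=204
SUB R5, 1 → R5=7-1=6
CMP R5, 0  (cmp 6,0)
JGT top: taken
LOAD R6, [R3] → R6=M[204]=2
XOR R6, 17 → R6=2^17=19
LOAD R6, [R3] → R6=M[204]=2
OR R6, 4 → R6=2|4=6
ADD R3, 4 → R3=204+4=208
SUB R5, 1 → R5=6-1=5
CMP R5, 0  (cmp 5,0)
JGT top: taken
LOAD R6, [R3] → R6=M[208]=26
XOR R6, 17 → R6=26^17=11
LOAD R6, [R3] → R6=M[208]=26
OR R6, 4 → R6=26|4=30
ADD R3, 4 → R3=208+4=212
SUB R5, 1 → R5=5-1=4
CMP R5, 0  (cmp 4,0)
JGT top: taken
After step 27: R6 = 30.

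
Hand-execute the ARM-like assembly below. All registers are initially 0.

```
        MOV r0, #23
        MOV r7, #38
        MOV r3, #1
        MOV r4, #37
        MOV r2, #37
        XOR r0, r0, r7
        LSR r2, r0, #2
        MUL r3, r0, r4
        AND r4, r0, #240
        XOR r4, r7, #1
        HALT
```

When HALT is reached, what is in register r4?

39

MOV r0, #23 → r0=23
MOV r7, #38 → r7=38
MOV r3, #1 → r3=1
MOV r4, #37 → r4=37
MOV r2, #37 → r2=37
XOR r0, r0, r7 → r0=23^38=49
LSR r2, r0, #2 → r2=49>>2=12
MUL r3, r0, r4 → r3=49*37=1813
AND r4, r0, #240 → r4=49&240=48
XOR r4, r7, #1 → r4=38^1=39
halt.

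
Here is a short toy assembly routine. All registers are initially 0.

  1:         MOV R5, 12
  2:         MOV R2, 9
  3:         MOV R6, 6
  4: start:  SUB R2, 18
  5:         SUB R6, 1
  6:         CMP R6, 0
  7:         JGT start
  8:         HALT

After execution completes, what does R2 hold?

-99

R5=12
R2=9
R6=6
R2=9-18=-9
R6=6-1=5
CMP R6, 0  (cmp 5,0)
JGT start: taken
R2=(-9)-18=-27
R6=5-1=4
CMP R6, 0  (cmp 4,0)
JGT start: taken
R2=(-27)-18=-45
R6=4-1=3
CMP R6, 0  (cmp 3,0)
JGT start: taken
R2=(-45)-18=-63
R6=3-1=2
CMP R6, 0  (cmp 2,0)
JGT start: taken
R2=(-63)-18=-81
R6=2-1=1
CMP R6, 0  (cmp 1,0)
JGT start: taken
R2=(-81)-18=-99
R6=1-1=0
CMP R6, 0  (cmp 0,0)
JGT start: not taken
halt.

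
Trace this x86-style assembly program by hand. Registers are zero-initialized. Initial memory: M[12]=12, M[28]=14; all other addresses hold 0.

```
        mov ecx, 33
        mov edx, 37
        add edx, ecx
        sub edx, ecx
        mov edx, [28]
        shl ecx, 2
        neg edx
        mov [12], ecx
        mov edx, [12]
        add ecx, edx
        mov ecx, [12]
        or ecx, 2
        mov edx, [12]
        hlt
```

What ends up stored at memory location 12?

mov ecx, 33 → ecx=33
mov edx, 37 → edx=37
add edx, ecx → edx=37+33=70
sub edx, ecx → edx=70-33=37
mov edx, [28] → edx=M[28]=14
shl ecx, 2 → ecx=33<<2=132
neg edx → edx=-(14)=-14
mov [12], ecx → M[12]=132
mov edx, [12] → edx=M[12]=132
add ecx, edx → ecx=132+132=264
mov ecx, [12] → ecx=M[12]=132
or ecx, 2 → ecx=132|2=134
mov edx, [12] → edx=M[12]=132
halt.

132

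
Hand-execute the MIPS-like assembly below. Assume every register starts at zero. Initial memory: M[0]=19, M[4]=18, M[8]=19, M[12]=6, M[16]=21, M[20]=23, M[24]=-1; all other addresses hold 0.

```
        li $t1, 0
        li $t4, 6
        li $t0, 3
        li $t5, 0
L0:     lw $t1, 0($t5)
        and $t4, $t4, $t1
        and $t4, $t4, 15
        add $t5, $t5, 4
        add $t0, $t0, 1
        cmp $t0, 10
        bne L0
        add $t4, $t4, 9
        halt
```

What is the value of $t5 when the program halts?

28

li $t1, 0 → $t1=0
li $t4, 6 → $t4=6
li $t0, 3 → $t0=3
li $t5, 0 → $t5=0
lw $t1, 0($t5) → $t1=M[0]=19
and $t4, $t4, $t1 → $t4=6&19=2
and $t4, $t4, 15 → $t4=2&15=2
add $t5, $t5, 4 → $t5=0+4=4
add $t0, $t0, 1 → $t0=3+1=4
cmp $t0, 10  (cmp 4,10)
bne L0: taken
lw $t1, 0($t5) → $t1=M[4]=18
and $t4, $t4, $t1 → $t4=2&18=2
and $t4, $t4, 15 → $t4=2&15=2
add $t5, $t5, 4 → $t5=4+4=8
add $t0, $t0, 1 → $t0=4+1=5
cmp $t0, 10  (cmp 5,10)
bne L0: taken
lw $t1, 0($t5) → $t1=M[8]=19
and $t4, $t4, $t1 → $t4=2&19=2
and $t4, $t4, 15 → $t4=2&15=2
add $t5, $t5, 4 → $t5=8+4=12
add $t0, $t0, 1 → $t0=5+1=6
cmp $t0, 10  (cmp 6,10)
bne L0: taken
lw $t1, 0($t5) → $t1=M[12]=6
and $t4, $t4, $t1 → $t4=2&6=2
and $t4, $t4, 15 → $t4=2&15=2
add $t5, $t5, 4 → $t5=12+4=16
add $t0, $t0, 1 → $t0=6+1=7
cmp $t0, 10  (cmp 7,10)
bne L0: taken
lw $t1, 0($t5) → $t1=M[16]=21
and $t4, $t4, $t1 → $t4=2&21=0
and $t4, $t4, 15 → $t4=0&15=0
add $t5, $t5, 4 → $t5=16+4=20
add $t0, $t0, 1 → $t0=7+1=8
cmp $t0, 10  (cmp 8,10)
bne L0: taken
lw $t1, 0($t5) → $t1=M[20]=23
and $t4, $t4, $t1 → $t4=0&23=0
and $t4, $t4, 15 → $t4=0&15=0
add $t5, $t5, 4 → $t5=20+4=24
add $t0, $t0, 1 → $t0=8+1=9
cmp $t0, 10  (cmp 9,10)
bne L0: taken
lw $t1, 0($t5) → $t1=M[24]=-1
and $t4, $t4, $t1 → $t4=0&(-1)=0
and $t4, $t4, 15 → $t4=0&15=0
add $t5, $t5, 4 → $t5=24+4=28
add $t0, $t0, 1 → $t0=9+1=10
cmp $t0, 10  (cmp 10,10)
bne L0: not taken
add $t4, $t4, 9 → $t4=0+9=9
halt.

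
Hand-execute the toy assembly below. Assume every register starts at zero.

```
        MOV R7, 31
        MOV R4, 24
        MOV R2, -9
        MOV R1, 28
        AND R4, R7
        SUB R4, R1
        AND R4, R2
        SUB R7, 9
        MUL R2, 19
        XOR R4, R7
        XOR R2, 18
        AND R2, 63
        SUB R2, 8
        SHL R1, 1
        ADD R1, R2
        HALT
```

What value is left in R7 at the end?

R7=31
R4=24
R2=-9
R1=28
R4=24&31=24
R4=24-28=-4
R4=(-4)&(-9)=-12
R7=31-9=22
R2=(-9)*19=-171
R4=(-12)^22=-30
R2=(-171)^18=-185
R2=(-185)&63=7
R2=7-8=-1
R1=28<<1=56
R1=56+(-1)=55
halt.

22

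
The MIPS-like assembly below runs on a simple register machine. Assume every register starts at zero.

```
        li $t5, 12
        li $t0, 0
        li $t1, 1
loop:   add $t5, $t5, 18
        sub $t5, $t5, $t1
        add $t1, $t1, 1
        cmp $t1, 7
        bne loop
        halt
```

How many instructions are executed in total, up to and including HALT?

34

$t5=12
$t0=0
$t1=1
$t5=12+18=30
$t5=30-1=29
$t1=1+1=2
cmp $t1, 7  (cmp 2,7)
bne loop: taken
$t5=29+18=47
$t5=47-2=45
$t1=2+1=3
cmp $t1, 7  (cmp 3,7)
bne loop: taken
$t5=45+18=63
$t5=63-3=60
$t1=3+1=4
cmp $t1, 7  (cmp 4,7)
bne loop: taken
$t5=60+18=78
$t5=78-4=74
$t1=4+1=5
cmp $t1, 7  (cmp 5,7)
bne loop: taken
$t5=74+18=92
$t5=92-5=87
$t1=5+1=6
cmp $t1, 7  (cmp 6,7)
bne loop: taken
$t5=87+18=105
$t5=105-6=99
$t1=6+1=7
cmp $t1, 7  (cmp 7,7)
bne loop: not taken
halt.
Total executed instructions: 34.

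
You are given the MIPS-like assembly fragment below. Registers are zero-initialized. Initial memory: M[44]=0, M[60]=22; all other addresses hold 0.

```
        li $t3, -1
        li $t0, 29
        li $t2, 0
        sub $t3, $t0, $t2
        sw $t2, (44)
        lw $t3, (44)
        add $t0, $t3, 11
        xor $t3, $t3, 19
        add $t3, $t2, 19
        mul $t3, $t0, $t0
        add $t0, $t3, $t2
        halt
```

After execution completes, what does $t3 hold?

121

li $t3, -1 → $t3=-1
li $t0, 29 → $t0=29
li $t2, 0 → $t2=0
sub $t3, $t0, $t2 → $t3=29-0=29
sw $t2, (44) → M[44]=0
lw $t3, (44) → $t3=M[44]=0
add $t0, $t3, 11 → $t0=0+11=11
xor $t3, $t3, 19 → $t3=0^19=19
add $t3, $t2, 19 → $t3=0+19=19
mul $t3, $t0, $t0 → $t3=11*11=121
add $t0, $t3, $t2 → $t0=121+0=121
halt.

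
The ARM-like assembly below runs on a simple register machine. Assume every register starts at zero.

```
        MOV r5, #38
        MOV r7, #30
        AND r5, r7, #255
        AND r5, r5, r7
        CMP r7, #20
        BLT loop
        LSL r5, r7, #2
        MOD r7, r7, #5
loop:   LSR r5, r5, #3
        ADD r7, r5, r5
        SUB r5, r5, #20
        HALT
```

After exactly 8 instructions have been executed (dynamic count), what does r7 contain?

MOV r5, #38 → r5=38
MOV r7, #30 → r7=30
AND r5, r7, #255 → r5=30&255=30
AND r5, r5, r7 → r5=30&30=30
CMP r7, #20  (cmp 30,20)
BLT loop: not taken
LSL r5, r7, #2 → r5=30<<2=120
MOD r7, r7, #5 → r7=30%5=0
After step 8: r7 = 0.

0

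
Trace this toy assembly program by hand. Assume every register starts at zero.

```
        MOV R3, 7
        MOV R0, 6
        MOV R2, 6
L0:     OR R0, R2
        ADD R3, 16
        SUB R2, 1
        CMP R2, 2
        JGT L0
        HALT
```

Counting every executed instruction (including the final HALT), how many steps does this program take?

R3=7
R0=6
R2=6
R0=6|6=6
R3=7+16=23
R2=6-1=5
CMP R2, 2  (cmp 5,2)
JGT L0: taken
R0=6|5=7
R3=23+16=39
R2=5-1=4
CMP R2, 2  (cmp 4,2)
JGT L0: taken
R0=7|4=7
R3=39+16=55
R2=4-1=3
CMP R2, 2  (cmp 3,2)
JGT L0: taken
R0=7|3=7
R3=55+16=71
R2=3-1=2
CMP R2, 2  (cmp 2,2)
JGT L0: not taken
halt.
Total executed instructions: 24.

24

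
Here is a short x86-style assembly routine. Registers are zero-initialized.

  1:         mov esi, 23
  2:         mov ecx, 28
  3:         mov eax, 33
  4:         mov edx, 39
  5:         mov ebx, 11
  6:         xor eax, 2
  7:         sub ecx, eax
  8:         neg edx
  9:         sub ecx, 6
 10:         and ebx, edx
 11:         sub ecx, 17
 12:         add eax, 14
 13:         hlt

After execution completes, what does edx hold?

mov esi, 23 → esi=23
mov ecx, 28 → ecx=28
mov eax, 33 → eax=33
mov edx, 39 → edx=39
mov ebx, 11 → ebx=11
xor eax, 2 → eax=33^2=35
sub ecx, eax → ecx=28-35=-7
neg edx → edx=-(39)=-39
sub ecx, 6 → ecx=(-7)-6=-13
and ebx, edx → ebx=11&(-39)=9
sub ecx, 17 → ecx=(-13)-17=-30
add eax, 14 → eax=35+14=49
halt.

-39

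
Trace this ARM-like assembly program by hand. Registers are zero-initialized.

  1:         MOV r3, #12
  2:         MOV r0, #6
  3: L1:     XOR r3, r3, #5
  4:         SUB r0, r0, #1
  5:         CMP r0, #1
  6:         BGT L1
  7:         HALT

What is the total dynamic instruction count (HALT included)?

r3=12
r0=6
r3=12^5=9
r0=6-1=5
CMP r0, #1  (cmp 5,1)
BGT L1: taken
r3=9^5=12
r0=5-1=4
CMP r0, #1  (cmp 4,1)
BGT L1: taken
r3=12^5=9
r0=4-1=3
CMP r0, #1  (cmp 3,1)
BGT L1: taken
r3=9^5=12
r0=3-1=2
CMP r0, #1  (cmp 2,1)
BGT L1: taken
r3=12^5=9
r0=2-1=1
CMP r0, #1  (cmp 1,1)
BGT L1: not taken
halt.
Total executed instructions: 23.

23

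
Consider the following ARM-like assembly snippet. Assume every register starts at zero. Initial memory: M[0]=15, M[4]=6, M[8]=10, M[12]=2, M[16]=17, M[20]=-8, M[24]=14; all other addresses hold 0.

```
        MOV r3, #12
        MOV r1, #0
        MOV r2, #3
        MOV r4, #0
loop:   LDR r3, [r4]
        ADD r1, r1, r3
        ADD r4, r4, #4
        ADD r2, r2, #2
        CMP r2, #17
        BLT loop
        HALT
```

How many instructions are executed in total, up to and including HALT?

MOV r3, #12 → r3=12
MOV r1, #0 → r1=0
MOV r2, #3 → r2=3
MOV r4, #0 → r4=0
LDR r3, [r4] → r3=M[0]=15
ADD r1, r1, r3 → r1=0+15=15
ADD r4, r4, #4 → r4=0+4=4
ADD r2, r2, #2 → r2=3+2=5
CMP r2, #17  (cmp 5,17)
BLT loop: taken
LDR r3, [r4] → r3=M[4]=6
ADD r1, r1, r3 → r1=15+6=21
ADD r4, r4, #4 → r4=4+4=8
ADD r2, r2, #2 → r2=5+2=7
CMP r2, #17  (cmp 7,17)
BLT loop: taken
LDR r3, [r4] → r3=M[8]=10
ADD r1, r1, r3 → r1=21+10=31
ADD r4, r4, #4 → r4=8+4=12
ADD r2, r2, #2 → r2=7+2=9
CMP r2, #17  (cmp 9,17)
BLT loop: taken
LDR r3, [r4] → r3=M[12]=2
ADD r1, r1, r3 → r1=31+2=33
ADD r4, r4, #4 → r4=12+4=16
ADD r2, r2, #2 → r2=9+2=11
CMP r2, #17  (cmp 11,17)
BLT loop: taken
LDR r3, [r4] → r3=M[16]=17
ADD r1, r1, r3 → r1=33+17=50
ADD r4, r4, #4 → r4=16+4=20
ADD r2, r2, #2 → r2=11+2=13
CMP r2, #17  (cmp 13,17)
BLT loop: taken
LDR r3, [r4] → r3=M[20]=-8
ADD r1, r1, r3 → r1=50+(-8)=42
ADD r4, r4, #4 → r4=20+4=24
ADD r2, r2, #2 → r2=13+2=15
CMP r2, #17  (cmp 15,17)
BLT loop: taken
LDR r3, [r4] → r3=M[24]=14
ADD r1, r1, r3 → r1=42+14=56
ADD r4, r4, #4 → r4=24+4=28
ADD r2, r2, #2 → r2=15+2=17
CMP r2, #17  (cmp 17,17)
BLT loop: not taken
halt.
Total executed instructions: 47.

47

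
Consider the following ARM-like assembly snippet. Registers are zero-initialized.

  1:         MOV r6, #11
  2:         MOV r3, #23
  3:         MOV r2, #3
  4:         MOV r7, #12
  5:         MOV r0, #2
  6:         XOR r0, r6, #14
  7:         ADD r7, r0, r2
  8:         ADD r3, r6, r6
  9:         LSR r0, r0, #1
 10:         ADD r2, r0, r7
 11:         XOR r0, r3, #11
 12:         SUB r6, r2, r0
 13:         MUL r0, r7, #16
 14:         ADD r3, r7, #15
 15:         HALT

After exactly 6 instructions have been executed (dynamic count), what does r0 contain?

MOV r6, #11 → r6=11
MOV r3, #23 → r3=23
MOV r2, #3 → r2=3
MOV r7, #12 → r7=12
MOV r0, #2 → r0=2
XOR r0, r6, #14 → r0=11^14=5
After step 6: r0 = 5.

5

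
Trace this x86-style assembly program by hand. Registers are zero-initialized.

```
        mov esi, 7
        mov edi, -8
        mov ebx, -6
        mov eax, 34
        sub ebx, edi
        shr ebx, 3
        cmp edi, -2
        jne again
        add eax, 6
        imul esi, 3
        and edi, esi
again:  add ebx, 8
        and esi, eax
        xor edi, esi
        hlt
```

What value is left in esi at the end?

2

esi=7
edi=-8
ebx=-6
eax=34
ebx=(-6)-(-8)=2
ebx=2>>3=0
cmp edi, -2  (cmp -8,-2)
jne again: taken
ebx=0+8=8
esi=7&34=2
edi=(-8)^2=-6
halt.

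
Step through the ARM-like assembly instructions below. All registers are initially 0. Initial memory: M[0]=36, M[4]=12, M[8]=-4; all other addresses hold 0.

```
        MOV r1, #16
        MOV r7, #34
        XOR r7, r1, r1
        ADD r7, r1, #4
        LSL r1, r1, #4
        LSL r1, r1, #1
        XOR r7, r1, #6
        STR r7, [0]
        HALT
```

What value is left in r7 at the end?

after MOV r1, #16: r1=16
after MOV r7, #34: r7=34
after XOR r7, r1, r1: r7=16^16=0
after ADD r7, r1, #4: r7=16+4=20
after LSL r1, r1, #4: r1=16<<4=256
after LSL r1, r1, #1: r1=256<<1=512
after XOR r7, r1, #6: r7=512^6=518
STR r7, [0] → M[0]=518
halt.

518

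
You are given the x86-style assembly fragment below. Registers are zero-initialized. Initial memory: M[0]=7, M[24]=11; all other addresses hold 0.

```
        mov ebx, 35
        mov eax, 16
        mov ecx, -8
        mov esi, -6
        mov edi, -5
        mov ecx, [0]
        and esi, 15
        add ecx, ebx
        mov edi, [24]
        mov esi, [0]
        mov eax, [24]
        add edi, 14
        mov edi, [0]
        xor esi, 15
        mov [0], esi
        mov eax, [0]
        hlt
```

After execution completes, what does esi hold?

8

mov ebx, 35 → ebx=35
mov eax, 16 → eax=16
mov ecx, -8 → ecx=-8
mov esi, -6 → esi=-6
mov edi, -5 → edi=-5
mov ecx, [0] → ecx=M[0]=7
and esi, 15 → esi=(-6)&15=10
add ecx, ebx → ecx=7+35=42
mov edi, [24] → edi=M[24]=11
mov esi, [0] → esi=M[0]=7
mov eax, [24] → eax=M[24]=11
add edi, 14 → edi=11+14=25
mov edi, [0] → edi=M[0]=7
xor esi, 15 → esi=7^15=8
mov [0], esi → M[0]=8
mov eax, [0] → eax=M[0]=8
halt.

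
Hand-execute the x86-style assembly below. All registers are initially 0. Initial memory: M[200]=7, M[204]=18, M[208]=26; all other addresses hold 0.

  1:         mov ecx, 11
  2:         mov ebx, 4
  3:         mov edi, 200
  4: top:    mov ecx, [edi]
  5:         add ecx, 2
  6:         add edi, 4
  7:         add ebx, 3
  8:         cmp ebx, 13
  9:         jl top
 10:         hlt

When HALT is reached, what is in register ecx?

28

mov ecx, 11 → ecx=11
mov ebx, 4 → ebx=4
mov edi, 200 → edi=200
mov ecx, [edi] → ecx=M[200]=7
add ecx, 2 → ecx=7+2=9
add edi, 4 → edi=200+4=204
add ebx, 3 → ebx=4+3=7
cmp ebx, 13  (cmp 7,13)
jl top: taken
mov ecx, [edi] → ecx=M[204]=18
add ecx, 2 → ecx=18+2=20
add edi, 4 → edi=204+4=208
add ebx, 3 → ebx=7+3=10
cmp ebx, 13  (cmp 10,13)
jl top: taken
mov ecx, [edi] → ecx=M[208]=26
add ecx, 2 → ecx=26+2=28
add edi, 4 → edi=208+4=212
add ebx, 3 → ebx=10+3=13
cmp ebx, 13  (cmp 13,13)
jl top: not taken
halt.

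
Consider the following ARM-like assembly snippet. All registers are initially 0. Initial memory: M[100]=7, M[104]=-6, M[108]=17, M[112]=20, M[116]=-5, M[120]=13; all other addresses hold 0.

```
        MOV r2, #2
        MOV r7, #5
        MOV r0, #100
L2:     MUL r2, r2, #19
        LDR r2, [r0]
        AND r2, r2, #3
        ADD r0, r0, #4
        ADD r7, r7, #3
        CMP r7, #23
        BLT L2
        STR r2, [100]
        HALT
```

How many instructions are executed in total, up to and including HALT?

after MOV r2, #2: r2=2
after MOV r7, #5: r7=5
after MOV r0, #100: r0=100
after MUL r2, r2, #19: r2=2*19=38
after LDR r2, [r0]: r2=M[100]=7
after AND r2, r2, #3: r2=7&3=3
after ADD r0, r0, #4: r0=100+4=104
after ADD r7, r7, #3: r7=5+3=8
CMP r7, #23  (cmp 8,23)
BLT L2: taken
after MUL r2, r2, #19: r2=3*19=57
after LDR r2, [r0]: r2=M[104]=-6
after AND r2, r2, #3: r2=(-6)&3=2
after ADD r0, r0, #4: r0=104+4=108
after ADD r7, r7, #3: r7=8+3=11
CMP r7, #23  (cmp 11,23)
BLT L2: taken
after MUL r2, r2, #19: r2=2*19=38
after LDR r2, [r0]: r2=M[108]=17
after AND r2, r2, #3: r2=17&3=1
after ADD r0, r0, #4: r0=108+4=112
after ADD r7, r7, #3: r7=11+3=14
CMP r7, #23  (cmp 14,23)
BLT L2: taken
after MUL r2, r2, #19: r2=1*19=19
after LDR r2, [r0]: r2=M[112]=20
after AND r2, r2, #3: r2=20&3=0
after ADD r0, r0, #4: r0=112+4=116
after ADD r7, r7, #3: r7=14+3=17
CMP r7, #23  (cmp 17,23)
BLT L2: taken
after MUL r2, r2, #19: r2=0*19=0
after LDR r2, [r0]: r2=M[116]=-5
after AND r2, r2, #3: r2=(-5)&3=3
after ADD r0, r0, #4: r0=116+4=120
after ADD r7, r7, #3: r7=17+3=20
CMP r7, #23  (cmp 20,23)
BLT L2: taken
after MUL r2, r2, #19: r2=3*19=57
after LDR r2, [r0]: r2=M[120]=13
after AND r2, r2, #3: r2=13&3=1
after ADD r0, r0, #4: r0=120+4=124
after ADD r7, r7, #3: r7=20+3=23
CMP r7, #23  (cmp 23,23)
BLT L2: not taken
STR r2, [100] → M[100]=1
halt.
Total executed instructions: 47.

47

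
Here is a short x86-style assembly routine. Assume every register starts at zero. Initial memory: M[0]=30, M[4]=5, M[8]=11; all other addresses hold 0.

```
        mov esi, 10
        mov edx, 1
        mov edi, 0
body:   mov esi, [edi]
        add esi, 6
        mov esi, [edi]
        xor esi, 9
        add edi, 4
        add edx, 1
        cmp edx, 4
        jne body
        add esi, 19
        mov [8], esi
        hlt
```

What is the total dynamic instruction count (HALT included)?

30

after mov esi, 10: esi=10
after mov edx, 1: edx=1
after mov edi, 0: edi=0
after mov esi, [edi]: esi=M[0]=30
after add esi, 6: esi=30+6=36
after mov esi, [edi]: esi=M[0]=30
after xor esi, 9: esi=30^9=23
after add edi, 4: edi=0+4=4
after add edx, 1: edx=1+1=2
cmp edx, 4  (cmp 2,4)
jne body: taken
after mov esi, [edi]: esi=M[4]=5
after add esi, 6: esi=5+6=11
after mov esi, [edi]: esi=M[4]=5
after xor esi, 9: esi=5^9=12
after add edi, 4: edi=4+4=8
after add edx, 1: edx=2+1=3
cmp edx, 4  (cmp 3,4)
jne body: taken
after mov esi, [edi]: esi=M[8]=11
after add esi, 6: esi=11+6=17
after mov esi, [edi]: esi=M[8]=11
after xor esi, 9: esi=11^9=2
after add edi, 4: edi=8+4=12
after add edx, 1: edx=3+1=4
cmp edx, 4  (cmp 4,4)
jne body: not taken
after add esi, 19: esi=2+19=21
mov [8], esi → M[8]=21
halt.
Total executed instructions: 30.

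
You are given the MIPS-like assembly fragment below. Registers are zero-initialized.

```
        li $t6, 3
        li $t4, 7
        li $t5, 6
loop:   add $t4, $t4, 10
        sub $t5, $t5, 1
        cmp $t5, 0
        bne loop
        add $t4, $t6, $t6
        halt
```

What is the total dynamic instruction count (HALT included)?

li $t6, 3 → $t6=3
li $t4, 7 → $t4=7
li $t5, 6 → $t5=6
add $t4, $t4, 10 → $t4=7+10=17
sub $t5, $t5, 1 → $t5=6-1=5
cmp $t5, 0  (cmp 5,0)
bne loop: taken
add $t4, $t4, 10 → $t4=17+10=27
sub $t5, $t5, 1 → $t5=5-1=4
cmp $t5, 0  (cmp 4,0)
bne loop: taken
add $t4, $t4, 10 → $t4=27+10=37
sub $t5, $t5, 1 → $t5=4-1=3
cmp $t5, 0  (cmp 3,0)
bne loop: taken
add $t4, $t4, 10 → $t4=37+10=47
sub $t5, $t5, 1 → $t5=3-1=2
cmp $t5, 0  (cmp 2,0)
bne loop: taken
add $t4, $t4, 10 → $t4=47+10=57
sub $t5, $t5, 1 → $t5=2-1=1
cmp $t5, 0  (cmp 1,0)
bne loop: taken
add $t4, $t4, 10 → $t4=57+10=67
sub $t5, $t5, 1 → $t5=1-1=0
cmp $t5, 0  (cmp 0,0)
bne loop: not taken
add $t4, $t6, $t6 → $t4=3+3=6
halt.
Total executed instructions: 29.

29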